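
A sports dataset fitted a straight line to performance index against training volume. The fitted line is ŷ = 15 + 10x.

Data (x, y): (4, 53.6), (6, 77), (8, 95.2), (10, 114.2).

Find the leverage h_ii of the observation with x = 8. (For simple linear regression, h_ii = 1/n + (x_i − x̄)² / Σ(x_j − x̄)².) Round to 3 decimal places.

h = 0.300

x̄ = (4 + 6 + 8 + 10)/4 = 7
Σ(x − x̄)² = 9 + 1 + 1 + 9 = 20
h = 1/4 + (1)²/20 = 0.25 + 0.05 = 0.300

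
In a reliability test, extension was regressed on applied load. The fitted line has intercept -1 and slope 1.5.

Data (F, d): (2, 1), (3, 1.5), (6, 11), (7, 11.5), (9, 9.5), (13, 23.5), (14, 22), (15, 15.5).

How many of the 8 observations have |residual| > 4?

2

F=2: d̂ = -1 + 1.5·2 = 2; r = 1 − 2 = -1
F=3: d̂ = -1 + 1.5·3 = 3.5; r = 1.5 − 3.5 = -2
F=6: d̂ = -1 + 1.5·6 = 8; r = 11 − 8 = 3
F=7: d̂ = -1 + 1.5·7 = 9.5; r = 11.5 − 9.5 = 2
F=9: d̂ = -1 + 1.5·9 = 12.5; r = 9.5 − 12.5 = -3
F=13: d̂ = -1 + 1.5·13 = 18.5; r = 23.5 − 18.5 = 5
F=14: d̂ = -1 + 1.5·14 = 20; r = 22 − 20 = 2
F=15: d̂ = -1 + 1.5·15 = 21.5; r = 15.5 − 21.5 = -6
|r| > 4: F=13 (|r|=5), F=15 (|r|=6) → 2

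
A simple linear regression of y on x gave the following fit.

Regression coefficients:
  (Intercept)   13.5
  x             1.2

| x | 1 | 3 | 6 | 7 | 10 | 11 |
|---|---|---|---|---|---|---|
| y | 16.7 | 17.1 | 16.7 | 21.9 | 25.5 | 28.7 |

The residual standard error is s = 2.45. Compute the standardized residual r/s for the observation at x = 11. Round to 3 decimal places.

0.816

ŷ = 13.5 + 1.2·11 = 26.7
r = 28.7 − 26.7 = 2
r/s = 2 / 2.45 = 0.816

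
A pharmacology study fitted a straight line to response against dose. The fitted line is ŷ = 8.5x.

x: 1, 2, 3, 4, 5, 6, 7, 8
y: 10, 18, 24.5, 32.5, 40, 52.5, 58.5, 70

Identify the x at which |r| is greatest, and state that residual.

x=1: ŷ = 8.5·1 = 8.5; r = 10 − 8.5 = 1.5
x=2: ŷ = 8.5·2 = 17; r = 18 − 17 = 1
x=3: ŷ = 8.5·3 = 25.5; r = 24.5 − 25.5 = -1
x=4: ŷ = 8.5·4 = 34; r = 32.5 − 34 = -1.5
x=5: ŷ = 8.5·5 = 42.5; r = 40 − 42.5 = -2.5
x=6: ŷ = 8.5·6 = 51; r = 52.5 − 51 = 1.5
x=7: ŷ = 8.5·7 = 59.5; r = 58.5 − 59.5 = -1
x=8: ŷ = 8.5·8 = 68; r = 70 − 68 = 2
Largest |r| is 2.5 at x = 5, residual -2.5.

x = 5, r = -2.5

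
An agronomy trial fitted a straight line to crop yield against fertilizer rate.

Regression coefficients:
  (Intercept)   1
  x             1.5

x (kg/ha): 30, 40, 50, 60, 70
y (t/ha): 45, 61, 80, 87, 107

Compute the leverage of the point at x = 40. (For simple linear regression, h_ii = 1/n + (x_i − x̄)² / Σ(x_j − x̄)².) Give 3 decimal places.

h = 0.300

x̄ = (30 + 40 + 50 + 60 + 70)/5 = 50
Σ(x − x̄)² = 400 + 100 + 0 + 100 + 400 = 1000
h = 1/5 + (-10)²/1000 = 0.2 + 0.1 = 0.300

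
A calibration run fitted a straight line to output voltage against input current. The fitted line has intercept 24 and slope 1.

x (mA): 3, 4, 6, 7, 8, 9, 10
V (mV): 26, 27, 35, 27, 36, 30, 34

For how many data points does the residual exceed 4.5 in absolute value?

1

x=3: ŷ = 24 + 3 = 27; r = 26 − 27 = -1
x=4: ŷ = 24 + 4 = 28; r = 27 − 28 = -1
x=6: ŷ = 24 + 6 = 30; r = 35 − 30 = 5
x=7: ŷ = 24 + 7 = 31; r = 27 − 31 = -4
x=8: ŷ = 24 + 8 = 32; r = 36 − 32 = 4
x=9: ŷ = 24 + 9 = 33; r = 30 − 33 = -3
x=10: ŷ = 24 + 10 = 34; r = 34 − 34 = 0
|r| > 4.5: x=6 (|r|=5) → 1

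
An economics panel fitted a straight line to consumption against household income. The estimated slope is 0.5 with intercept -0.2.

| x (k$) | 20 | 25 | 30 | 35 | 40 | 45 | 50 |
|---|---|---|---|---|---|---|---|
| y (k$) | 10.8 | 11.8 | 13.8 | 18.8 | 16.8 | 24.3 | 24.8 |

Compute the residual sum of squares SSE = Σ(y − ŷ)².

SSE = 17.5

x=20: ŷ = -0.2 + 0.5·20 = 9.8; e = 10.8 − 9.8 = 1
x=25: ŷ = -0.2 + 0.5·25 = 12.3; e = 11.8 − 12.3 = -0.5
x=30: ŷ = -0.2 + 0.5·30 = 14.8; e = 13.8 − 14.8 = -1
x=35: ŷ = -0.2 + 0.5·35 = 17.3; e = 18.8 − 17.3 = 1.5
x=40: ŷ = -0.2 + 0.5·40 = 19.8; e = 16.8 − 19.8 = -3
x=45: ŷ = -0.2 + 0.5·45 = 22.3; e = 24.3 − 22.3 = 2
x=50: ŷ = -0.2 + 0.5·50 = 24.8; e = 24.8 − 24.8 = 0
SSE = 1 + 0.25 + 1 + 2.25 + 9 + 4 + 0 = 17.5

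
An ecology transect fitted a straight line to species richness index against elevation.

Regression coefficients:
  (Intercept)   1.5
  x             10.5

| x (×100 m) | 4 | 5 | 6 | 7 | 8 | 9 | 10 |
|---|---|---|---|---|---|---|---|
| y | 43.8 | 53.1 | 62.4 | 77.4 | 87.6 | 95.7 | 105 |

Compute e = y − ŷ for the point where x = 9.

ŷ = 1.5 + 10.5·9 = 96
e = 95.7 − 96 = -0.3

e = -0.3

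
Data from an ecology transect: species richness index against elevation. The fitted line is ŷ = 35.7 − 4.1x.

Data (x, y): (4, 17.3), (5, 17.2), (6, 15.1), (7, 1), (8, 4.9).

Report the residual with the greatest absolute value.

x=4: ŷ = 35.7 − 4.1·4 = 19.3; r = 17.3 − 19.3 = -2
x=5: ŷ = 35.7 − 4.1·5 = 15.2; r = 17.2 − 15.2 = 2
x=6: ŷ = 35.7 − 4.1·6 = 11.1; r = 15.1 − 11.1 = 4
x=7: ŷ = 35.7 − 4.1·7 = 7; r = 1 − 7 = -6
x=8: ŷ = 35.7 − 4.1·8 = 2.9; r = 4.9 − 2.9 = 2
Largest |r| is 6 at x = 7, residual -6.

r = -6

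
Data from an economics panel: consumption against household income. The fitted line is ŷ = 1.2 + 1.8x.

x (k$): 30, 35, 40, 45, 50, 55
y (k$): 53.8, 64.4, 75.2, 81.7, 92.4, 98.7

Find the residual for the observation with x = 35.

ŷ = 1.2 + 1.8·35 = 64.2
r = 64.4 − 64.2 = 0.2

r = 0.2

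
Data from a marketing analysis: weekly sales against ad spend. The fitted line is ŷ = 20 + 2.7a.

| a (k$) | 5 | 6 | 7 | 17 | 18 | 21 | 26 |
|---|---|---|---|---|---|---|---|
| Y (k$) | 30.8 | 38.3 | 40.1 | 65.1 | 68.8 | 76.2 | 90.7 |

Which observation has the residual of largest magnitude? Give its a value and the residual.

a = 5, e = -2.7

a=5: ŷ = 20 + 2.7·5 = 33.5; e = 30.8 − 33.5 = -2.7
a=6: ŷ = 20 + 2.7·6 = 36.2; e = 38.3 − 36.2 = 2.1
a=7: ŷ = 20 + 2.7·7 = 38.9; e = 40.1 − 38.9 = 1.2
a=17: ŷ = 20 + 2.7·17 = 65.9; e = 65.1 − 65.9 = -0.8
a=18: ŷ = 20 + 2.7·18 = 68.6; e = 68.8 − 68.6 = 0.2
a=21: ŷ = 20 + 2.7·21 = 76.7; e = 76.2 − 76.7 = -0.5
a=26: ŷ = 20 + 2.7·26 = 90.2; e = 90.7 − 90.2 = 0.5
Largest |e| is 2.7 at a = 5, residual -2.7.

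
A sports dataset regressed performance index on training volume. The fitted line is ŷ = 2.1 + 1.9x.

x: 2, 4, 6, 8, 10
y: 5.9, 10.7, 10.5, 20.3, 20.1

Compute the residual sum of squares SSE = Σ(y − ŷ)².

x=2: ŷ = 2.1 + 1.9·2 = 5.9; r = 5.9 − 5.9 = 0
x=4: ŷ = 2.1 + 1.9·4 = 9.7; r = 10.7 − 9.7 = 1
x=6: ŷ = 2.1 + 1.9·6 = 13.5; r = 10.5 − 13.5 = -3
x=8: ŷ = 2.1 + 1.9·8 = 17.3; r = 20.3 − 17.3 = 3
x=10: ŷ = 2.1 + 1.9·10 = 21.1; r = 20.1 − 21.1 = -1
SSE = 0 + 1 + 9 + 9 + 1 = 20

SSE = 20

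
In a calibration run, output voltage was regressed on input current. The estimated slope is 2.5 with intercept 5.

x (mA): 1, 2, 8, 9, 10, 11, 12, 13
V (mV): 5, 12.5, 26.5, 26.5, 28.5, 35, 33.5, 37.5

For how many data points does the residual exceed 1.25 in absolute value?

6

x=1: ŷ = 5 + 2.5·1 = 7.5; r = 5 − 7.5 = -2.5
x=2: ŷ = 5 + 2.5·2 = 10; r = 12.5 − 10 = 2.5
x=8: ŷ = 5 + 2.5·8 = 25; r = 26.5 − 25 = 1.5
x=9: ŷ = 5 + 2.5·9 = 27.5; r = 26.5 − 27.5 = -1
x=10: ŷ = 5 + 2.5·10 = 30; r = 28.5 − 30 = -1.5
x=11: ŷ = 5 + 2.5·11 = 32.5; r = 35 − 32.5 = 2.5
x=12: ŷ = 5 + 2.5·12 = 35; r = 33.5 − 35 = -1.5
x=13: ŷ = 5 + 2.5·13 = 37.5; r = 37.5 − 37.5 = 0
|r| > 1.25: x=1 (|r|=2.5), x=2 (|r|=2.5), x=8 (|r|=1.5), x=10 (|r|=1.5), x=11 (|r|=2.5), x=12 (|r|=1.5) → 6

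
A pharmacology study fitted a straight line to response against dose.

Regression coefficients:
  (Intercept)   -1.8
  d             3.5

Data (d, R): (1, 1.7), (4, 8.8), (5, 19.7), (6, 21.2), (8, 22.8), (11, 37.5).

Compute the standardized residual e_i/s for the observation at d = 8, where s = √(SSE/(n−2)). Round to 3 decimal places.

-1.028

d=1: R̂ = -1.8 + 3.5·1 = 1.7; e = 1.7 − 1.7 = 0
d=4: R̂ = -1.8 + 3.5·4 = 12.2; e = 8.8 − 12.2 = -3.4
d=5: R̂ = -1.8 + 3.5·5 = 15.7; e = 19.7 − 15.7 = 4
d=6: R̂ = -1.8 + 3.5·6 = 19.2; e = 21.2 − 19.2 = 2
d=8: R̂ = -1.8 + 3.5·8 = 26.2; e = 22.8 − 26.2 = -3.4
d=11: R̂ = -1.8 + 3.5·11 = 36.7; e = 37.5 − 36.7 = 0.8
SSE = 0 + 11.56 + 16 + 4 + 11.56 + 0.64 = 43.76
s = √(43.76/4) = 3.30757
e/s = -3.4 / 3.30757 = -1.028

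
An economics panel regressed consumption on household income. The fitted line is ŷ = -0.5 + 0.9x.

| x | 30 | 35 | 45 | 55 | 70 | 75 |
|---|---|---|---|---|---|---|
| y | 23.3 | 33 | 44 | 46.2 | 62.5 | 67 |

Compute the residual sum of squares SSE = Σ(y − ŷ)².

SSE = 38.08

x=30: ŷ = -0.5 + 0.9·30 = 26.5; e = 23.3 − 26.5 = -3.2
x=35: ŷ = -0.5 + 0.9·35 = 31; e = 33 − 31 = 2
x=45: ŷ = -0.5 + 0.9·45 = 40; e = 44 − 40 = 4
x=55: ŷ = -0.5 + 0.9·55 = 49; e = 46.2 − 49 = -2.8
x=70: ŷ = -0.5 + 0.9·70 = 62.5; e = 62.5 − 62.5 = 0
x=75: ŷ = -0.5 + 0.9·75 = 67; e = 67 − 67 = 0
SSE = 10.24 + 4 + 16 + 7.84 + 0 + 0 = 38.08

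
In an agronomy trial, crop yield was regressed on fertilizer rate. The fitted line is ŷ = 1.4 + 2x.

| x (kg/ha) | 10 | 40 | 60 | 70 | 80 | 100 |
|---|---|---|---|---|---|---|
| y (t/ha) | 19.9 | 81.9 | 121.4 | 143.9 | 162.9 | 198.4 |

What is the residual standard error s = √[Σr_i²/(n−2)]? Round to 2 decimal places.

s = 2.24

x=10: ŷ = 1.4 + 2·10 = 21.4; r = 19.9 − 21.4 = -1.5
x=40: ŷ = 1.4 + 2·40 = 81.4; r = 81.9 − 81.4 = 0.5
x=60: ŷ = 1.4 + 2·60 = 121.4; r = 121.4 − 121.4 = 0
x=70: ŷ = 1.4 + 2·70 = 141.4; r = 143.9 − 141.4 = 2.5
x=80: ŷ = 1.4 + 2·80 = 161.4; r = 162.9 − 161.4 = 1.5
x=100: ŷ = 1.4 + 2·100 = 201.4; r = 198.4 − 201.4 = -3
SSE = 2.25 + 0.25 + 0 + 6.25 + 2.25 + 9 = 20
s = √(20/4) = √5 ≈ 2.24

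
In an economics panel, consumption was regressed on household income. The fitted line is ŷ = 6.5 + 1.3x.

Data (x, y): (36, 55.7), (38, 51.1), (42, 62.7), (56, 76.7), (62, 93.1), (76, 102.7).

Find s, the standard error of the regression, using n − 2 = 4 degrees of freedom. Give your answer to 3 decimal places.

s = 4.497

x=36: ŷ = 6.5 + 1.3·36 = 53.3; e = 55.7 − 53.3 = 2.4
x=38: ŷ = 6.5 + 1.3·38 = 55.9; e = 51.1 − 55.9 = -4.8
x=42: ŷ = 6.5 + 1.3·42 = 61.1; e = 62.7 − 61.1 = 1.6
x=56: ŷ = 6.5 + 1.3·56 = 79.3; e = 76.7 − 79.3 = -2.6
x=62: ŷ = 6.5 + 1.3·62 = 87.1; e = 93.1 − 87.1 = 6
x=76: ŷ = 6.5 + 1.3·76 = 105.3; e = 102.7 − 105.3 = -2.6
SSE = 5.76 + 23.04 + 2.56 + 6.76 + 36 + 6.76 = 80.88
s = √(80.88/4) = √20.22 ≈ 4.497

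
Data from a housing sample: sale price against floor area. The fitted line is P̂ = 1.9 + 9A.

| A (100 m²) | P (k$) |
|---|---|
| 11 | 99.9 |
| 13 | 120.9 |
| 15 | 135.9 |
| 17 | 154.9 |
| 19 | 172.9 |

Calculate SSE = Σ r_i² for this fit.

SSE = 6

A=11: P̂ = 1.9 + 9·11 = 100.9; r = 99.9 − 100.9 = -1
A=13: P̂ = 1.9 + 9·13 = 118.9; r = 120.9 − 118.9 = 2
A=15: P̂ = 1.9 + 9·15 = 136.9; r = 135.9 − 136.9 = -1
A=17: P̂ = 1.9 + 9·17 = 154.9; r = 154.9 − 154.9 = 0
A=19: P̂ = 1.9 + 9·19 = 172.9; r = 172.9 − 172.9 = 0
SSE = 1 + 4 + 1 + 0 + 0 = 6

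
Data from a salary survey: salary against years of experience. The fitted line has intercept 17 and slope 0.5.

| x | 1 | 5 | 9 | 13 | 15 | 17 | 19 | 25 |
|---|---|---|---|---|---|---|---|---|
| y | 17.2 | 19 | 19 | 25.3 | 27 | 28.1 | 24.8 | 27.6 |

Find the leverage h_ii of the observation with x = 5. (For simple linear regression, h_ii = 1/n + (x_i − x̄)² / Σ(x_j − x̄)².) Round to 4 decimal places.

x̄ = (1 + 5 + 9 + 13 + 15 + 17 + 19 + 25)/8 = 13
Σ(x − x̄)² = 144 + 64 + 16 + 0 + 4 + 16 + 36 + 144 = 424
h = 1/8 + (-8)²/424 = 0.125 + 0.150943 = 0.2759

h = 0.2759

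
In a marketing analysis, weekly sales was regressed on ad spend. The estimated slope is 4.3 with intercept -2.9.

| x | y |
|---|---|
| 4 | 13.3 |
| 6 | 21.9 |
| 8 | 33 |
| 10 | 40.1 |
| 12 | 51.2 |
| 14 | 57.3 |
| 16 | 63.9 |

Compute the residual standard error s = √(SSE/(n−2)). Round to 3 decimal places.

x=4: ŷ = -2.9 + 4.3·4 = 14.3; r = 13.3 − 14.3 = -1
x=6: ŷ = -2.9 + 4.3·6 = 22.9; r = 21.9 − 22.9 = -1
x=8: ŷ = -2.9 + 4.3·8 = 31.5; r = 33 − 31.5 = 1.5
x=10: ŷ = -2.9 + 4.3·10 = 40.1; r = 40.1 − 40.1 = 0
x=12: ŷ = -2.9 + 4.3·12 = 48.7; r = 51.2 − 48.7 = 2.5
x=14: ŷ = -2.9 + 4.3·14 = 57.3; r = 57.3 − 57.3 = 0
x=16: ŷ = -2.9 + 4.3·16 = 65.9; r = 63.9 − 65.9 = -2
SSE = 1 + 1 + 2.25 + 0 + 6.25 + 0 + 4 = 14.5
s = √(14.5/5) = √2.9 ≈ 1.703

s = 1.703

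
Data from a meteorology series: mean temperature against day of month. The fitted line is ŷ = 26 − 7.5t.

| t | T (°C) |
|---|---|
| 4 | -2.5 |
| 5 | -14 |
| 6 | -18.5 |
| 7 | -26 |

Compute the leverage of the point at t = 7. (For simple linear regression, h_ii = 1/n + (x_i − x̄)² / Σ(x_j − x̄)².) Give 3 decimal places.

t̄ = (4 + 5 + 6 + 7)/4 = 5.5
Σ(t − t̄)² = 2.25 + 0.25 + 0.25 + 2.25 = 5
h = 1/4 + (1.5)²/5 = 0.25 + 0.45 = 0.700

h = 0.700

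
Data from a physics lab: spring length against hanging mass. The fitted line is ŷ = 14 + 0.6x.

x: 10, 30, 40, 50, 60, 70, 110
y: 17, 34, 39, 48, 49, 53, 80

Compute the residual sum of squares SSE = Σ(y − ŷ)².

x=10: ŷ = 14 + 0.6·10 = 20; e = 17 − 20 = -3
x=30: ŷ = 14 + 0.6·30 = 32; e = 34 − 32 = 2
x=40: ŷ = 14 + 0.6·40 = 38; e = 39 − 38 = 1
x=50: ŷ = 14 + 0.6·50 = 44; e = 48 − 44 = 4
x=60: ŷ = 14 + 0.6·60 = 50; e = 49 − 50 = -1
x=70: ŷ = 14 + 0.6·70 = 56; e = 53 − 56 = -3
x=110: ŷ = 14 + 0.6·110 = 80; e = 80 − 80 = 0
SSE = 9 + 4 + 1 + 16 + 1 + 9 + 0 = 40

SSE = 40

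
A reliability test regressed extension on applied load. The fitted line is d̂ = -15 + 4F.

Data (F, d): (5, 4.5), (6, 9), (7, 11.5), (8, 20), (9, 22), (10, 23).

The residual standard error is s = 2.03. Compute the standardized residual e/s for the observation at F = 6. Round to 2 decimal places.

0.00

d̂ = -15 + 4·6 = 9
e = 9 − 9 = 0
e/s = 0 / 2.03 = 0.00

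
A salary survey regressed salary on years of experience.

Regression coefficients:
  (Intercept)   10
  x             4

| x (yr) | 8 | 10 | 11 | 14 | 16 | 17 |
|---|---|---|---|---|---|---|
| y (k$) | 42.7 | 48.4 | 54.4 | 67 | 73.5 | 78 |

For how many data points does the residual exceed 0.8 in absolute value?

x=8: ŷ = 10 + 4·8 = 42; e = 42.7 − 42 = 0.7
x=10: ŷ = 10 + 4·10 = 50; e = 48.4 − 50 = -1.6
x=11: ŷ = 10 + 4·11 = 54; e = 54.4 − 54 = 0.4
x=14: ŷ = 10 + 4·14 = 66; e = 67 − 66 = 1
x=16: ŷ = 10 + 4·16 = 74; e = 73.5 − 74 = -0.5
x=17: ŷ = 10 + 4·17 = 78; e = 78 − 78 = 0
|e| > 0.8: x=10 (|e|=1.6), x=14 (|e|=1) → 2

2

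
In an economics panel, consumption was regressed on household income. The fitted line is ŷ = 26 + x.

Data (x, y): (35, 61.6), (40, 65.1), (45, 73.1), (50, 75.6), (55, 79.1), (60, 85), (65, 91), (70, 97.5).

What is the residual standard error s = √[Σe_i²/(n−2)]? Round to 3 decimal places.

s = 1.449

x=35: ŷ = 26 + 35 = 61; e = 61.6 − 61 = 0.6
x=40: ŷ = 26 + 40 = 66; e = 65.1 − 66 = -0.9
x=45: ŷ = 26 + 45 = 71; e = 73.1 − 71 = 2.1
x=50: ŷ = 26 + 50 = 76; e = 75.6 − 76 = -0.4
x=55: ŷ = 26 + 55 = 81; e = 79.1 − 81 = -1.9
x=60: ŷ = 26 + 60 = 86; e = 85 − 86 = -1
x=65: ŷ = 26 + 65 = 91; e = 91 − 91 = 0
x=70: ŷ = 26 + 70 = 96; e = 97.5 − 96 = 1.5
SSE = 0.36 + 0.81 + 4.41 + 0.16 + 3.61 + 1 + 0 + 2.25 = 12.6
s = √(12.6/6) = √2.1 ≈ 1.449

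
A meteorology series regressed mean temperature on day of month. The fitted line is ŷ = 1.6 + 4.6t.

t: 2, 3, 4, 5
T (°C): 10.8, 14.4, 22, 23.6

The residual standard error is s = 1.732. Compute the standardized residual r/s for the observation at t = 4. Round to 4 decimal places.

1.1547

ŷ = 1.6 + 4.6·4 = 20
r = 22 − 20 = 2
r/s = 2 / 1.732 = 1.1547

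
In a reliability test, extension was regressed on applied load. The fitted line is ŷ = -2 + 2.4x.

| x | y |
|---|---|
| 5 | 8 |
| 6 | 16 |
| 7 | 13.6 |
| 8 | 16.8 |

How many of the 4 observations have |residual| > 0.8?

3

x=5: ŷ = -2 + 2.4·5 = 10; r = 8 − 10 = -2
x=6: ŷ = -2 + 2.4·6 = 12.4; r = 16 − 12.4 = 3.6
x=7: ŷ = -2 + 2.4·7 = 14.8; r = 13.6 − 14.8 = -1.2
x=8: ŷ = -2 + 2.4·8 = 17.2; r = 16.8 − 17.2 = -0.4
|r| > 0.8: x=5 (|r|=2), x=6 (|r|=3.6), x=7 (|r|=1.2) → 3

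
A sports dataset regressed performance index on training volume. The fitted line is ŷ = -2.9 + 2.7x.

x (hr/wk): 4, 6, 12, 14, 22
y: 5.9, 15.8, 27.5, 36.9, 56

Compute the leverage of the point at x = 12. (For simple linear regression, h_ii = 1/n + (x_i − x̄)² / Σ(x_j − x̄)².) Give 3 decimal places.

x̄ = (4 + 6 + 12 + 14 + 22)/5 = 11.6
Σ(x − x̄)² = 57.76 + 31.36 + 0.16 + 5.76 + 108.16 = 203.2
h = 1/5 + (0.4)²/203.2 = 0.2 + 0.000787402 = 0.201

h = 0.201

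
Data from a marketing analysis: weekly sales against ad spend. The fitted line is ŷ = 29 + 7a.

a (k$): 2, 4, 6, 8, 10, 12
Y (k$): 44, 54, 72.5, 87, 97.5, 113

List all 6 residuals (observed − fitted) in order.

a=2: ŷ = 29 + 7·2 = 43; r = 44 − 43 = 1
a=4: ŷ = 29 + 7·4 = 57; r = 54 − 57 = -3
a=6: ŷ = 29 + 7·6 = 71; r = 72.5 − 71 = 1.5
a=8: ŷ = 29 + 7·8 = 85; r = 87 − 85 = 2
a=10: ŷ = 29 + 7·10 = 99; r = 97.5 − 99 = -1.5
a=12: ŷ = 29 + 7·12 = 113; r = 113 − 113 = 0

1, -3, 1.5, 2, -1.5, 0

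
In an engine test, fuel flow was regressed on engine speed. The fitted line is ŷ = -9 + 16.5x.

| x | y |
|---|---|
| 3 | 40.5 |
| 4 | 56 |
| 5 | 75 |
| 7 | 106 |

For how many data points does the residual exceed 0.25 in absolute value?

x=3: ŷ = -9 + 16.5·3 = 40.5; r = 40.5 − 40.5 = 0
x=4: ŷ = -9 + 16.5·4 = 57; r = 56 − 57 = -1
x=5: ŷ = -9 + 16.5·5 = 73.5; r = 75 − 73.5 = 1.5
x=7: ŷ = -9 + 16.5·7 = 106.5; r = 106 − 106.5 = -0.5
|r| > 0.25: x=4 (|r|=1), x=5 (|r|=1.5), x=7 (|r|=0.5) → 3

3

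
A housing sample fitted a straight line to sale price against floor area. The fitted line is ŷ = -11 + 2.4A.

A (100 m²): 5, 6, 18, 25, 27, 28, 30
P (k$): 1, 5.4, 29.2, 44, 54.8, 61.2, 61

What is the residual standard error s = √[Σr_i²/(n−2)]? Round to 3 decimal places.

s = 3.578

A=5: ŷ = -11 + 2.4·5 = 1; r = 1 − 1 = 0
A=6: ŷ = -11 + 2.4·6 = 3.4; r = 5.4 − 3.4 = 2
A=18: ŷ = -11 + 2.4·18 = 32.2; r = 29.2 − 32.2 = -3
A=25: ŷ = -11 + 2.4·25 = 49; r = 44 − 49 = -5
A=27: ŷ = -11 + 2.4·27 = 53.8; r = 54.8 − 53.8 = 1
A=28: ŷ = -11 + 2.4·28 = 56.2; r = 61.2 − 56.2 = 5
A=30: ŷ = -11 + 2.4·30 = 61; r = 61 − 61 = 0
SSE = 0 + 4 + 9 + 25 + 1 + 25 + 0 = 64
s = √(64/5) = √12.8 ≈ 3.578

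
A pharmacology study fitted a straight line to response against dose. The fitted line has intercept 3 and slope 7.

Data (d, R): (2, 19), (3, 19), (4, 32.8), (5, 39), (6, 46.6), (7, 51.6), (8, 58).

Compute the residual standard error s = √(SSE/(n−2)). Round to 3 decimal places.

s = 2.719

d=2: R̂ = 3 + 7·2 = 17; e = 19 − 17 = 2
d=3: R̂ = 3 + 7·3 = 24; e = 19 − 24 = -5
d=4: R̂ = 3 + 7·4 = 31; e = 32.8 − 31 = 1.8
d=5: R̂ = 3 + 7·5 = 38; e = 39 − 38 = 1
d=6: R̂ = 3 + 7·6 = 45; e = 46.6 − 45 = 1.6
d=7: R̂ = 3 + 7·7 = 52; e = 51.6 − 52 = -0.4
d=8: R̂ = 3 + 7·8 = 59; e = 58 − 59 = -1
SSE = 4 + 25 + 3.24 + 1 + 2.56 + 0.16 + 1 = 36.96
s = √(36.96/5) = √7.392 ≈ 2.719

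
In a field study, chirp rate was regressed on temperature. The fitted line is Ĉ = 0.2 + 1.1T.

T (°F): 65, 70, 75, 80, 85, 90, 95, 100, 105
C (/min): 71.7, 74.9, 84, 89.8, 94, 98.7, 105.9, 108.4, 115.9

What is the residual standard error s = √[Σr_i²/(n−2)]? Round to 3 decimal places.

s = 1.444

T=65: Ĉ = 0.2 + 1.1·65 = 71.7; r = 71.7 − 71.7 = 0
T=70: Ĉ = 0.2 + 1.1·70 = 77.2; r = 74.9 − 77.2 = -2.3
T=75: Ĉ = 0.2 + 1.1·75 = 82.7; r = 84 − 82.7 = 1.3
T=80: Ĉ = 0.2 + 1.1·80 = 88.2; r = 89.8 − 88.2 = 1.6
T=85: Ĉ = 0.2 + 1.1·85 = 93.7; r = 94 − 93.7 = 0.3
T=90: Ĉ = 0.2 + 1.1·90 = 99.2; r = 98.7 − 99.2 = -0.5
T=95: Ĉ = 0.2 + 1.1·95 = 104.7; r = 105.9 − 104.7 = 1.2
T=100: Ĉ = 0.2 + 1.1·100 = 110.2; r = 108.4 − 110.2 = -1.8
T=105: Ĉ = 0.2 + 1.1·105 = 115.7; r = 115.9 − 115.7 = 0.2
SSE = 0 + 5.29 + 1.69 + 2.56 + 0.09 + 0.25 + 1.44 + 3.24 + 0.04 = 14.6
s = √(14.6/7) = √2.08571 ≈ 1.444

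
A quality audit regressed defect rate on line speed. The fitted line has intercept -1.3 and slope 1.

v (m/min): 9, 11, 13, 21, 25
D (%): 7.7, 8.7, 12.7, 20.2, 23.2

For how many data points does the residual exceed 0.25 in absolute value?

4

v=9: D̂ = -1.3 + 9 = 7.7; e = 7.7 − 7.7 = 0
v=11: D̂ = -1.3 + 11 = 9.7; e = 8.7 − 9.7 = -1
v=13: D̂ = -1.3 + 13 = 11.7; e = 12.7 − 11.7 = 1
v=21: D̂ = -1.3 + 21 = 19.7; e = 20.2 − 19.7 = 0.5
v=25: D̂ = -1.3 + 25 = 23.7; e = 23.2 − 23.7 = -0.5
|e| > 0.25: v=11 (|e|=1), v=13 (|e|=1), v=21 (|e|=0.5), v=25 (|e|=0.5) → 4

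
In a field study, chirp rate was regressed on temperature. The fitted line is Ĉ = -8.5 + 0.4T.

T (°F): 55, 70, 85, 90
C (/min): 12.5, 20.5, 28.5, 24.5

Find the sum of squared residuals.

T=55: Ĉ = -8.5 + 0.4·55 = 13.5; e = 12.5 − 13.5 = -1
T=70: Ĉ = -8.5 + 0.4·70 = 19.5; e = 20.5 − 19.5 = 1
T=85: Ĉ = -8.5 + 0.4·85 = 25.5; e = 28.5 − 25.5 = 3
T=90: Ĉ = -8.5 + 0.4·90 = 27.5; e = 24.5 − 27.5 = -3
SSE = 1 + 1 + 9 + 9 = 20

SSE = 20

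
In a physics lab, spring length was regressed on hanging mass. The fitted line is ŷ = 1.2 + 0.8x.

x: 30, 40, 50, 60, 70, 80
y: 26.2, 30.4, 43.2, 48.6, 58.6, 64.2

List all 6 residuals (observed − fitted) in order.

x=30: ŷ = 1.2 + 0.8·30 = 25.2; e = 26.2 − 25.2 = 1
x=40: ŷ = 1.2 + 0.8·40 = 33.2; e = 30.4 − 33.2 = -2.8
x=50: ŷ = 1.2 + 0.8·50 = 41.2; e = 43.2 − 41.2 = 2
x=60: ŷ = 1.2 + 0.8·60 = 49.2; e = 48.6 − 49.2 = -0.6
x=70: ŷ = 1.2 + 0.8·70 = 57.2; e = 58.6 − 57.2 = 1.4
x=80: ŷ = 1.2 + 0.8·80 = 65.2; e = 64.2 − 65.2 = -1

1, -2.8, 2, -0.6, 1.4, -1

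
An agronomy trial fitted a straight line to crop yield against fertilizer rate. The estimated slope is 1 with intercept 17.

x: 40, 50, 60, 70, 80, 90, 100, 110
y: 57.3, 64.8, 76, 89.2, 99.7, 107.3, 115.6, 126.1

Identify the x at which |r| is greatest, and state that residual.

x=40: ŷ = 17 + 40 = 57; r = 57.3 − 57 = 0.3
x=50: ŷ = 17 + 50 = 67; r = 64.8 − 67 = -2.2
x=60: ŷ = 17 + 60 = 77; r = 76 − 77 = -1
x=70: ŷ = 17 + 70 = 87; r = 89.2 − 87 = 2.2
x=80: ŷ = 17 + 80 = 97; r = 99.7 − 97 = 2.7
x=90: ŷ = 17 + 90 = 107; r = 107.3 − 107 = 0.3
x=100: ŷ = 17 + 100 = 117; r = 115.6 − 117 = -1.4
x=110: ŷ = 17 + 110 = 127; r = 126.1 − 127 = -0.9
Largest |r| is 2.7 at x = 80, residual 2.7.

x = 80, r = 2.7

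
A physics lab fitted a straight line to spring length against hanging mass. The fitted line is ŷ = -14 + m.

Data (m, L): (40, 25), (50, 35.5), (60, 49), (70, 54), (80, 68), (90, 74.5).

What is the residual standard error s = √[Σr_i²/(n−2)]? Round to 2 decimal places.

m=40: ŷ = -14 + 40 = 26; r = 25 − 26 = -1
m=50: ŷ = -14 + 50 = 36; r = 35.5 − 36 = -0.5
m=60: ŷ = -14 + 60 = 46; r = 49 − 46 = 3
m=70: ŷ = -14 + 70 = 56; r = 54 − 56 = -2
m=80: ŷ = -14 + 80 = 66; r = 68 − 66 = 2
m=90: ŷ = -14 + 90 = 76; r = 74.5 − 76 = -1.5
SSE = 1 + 0.25 + 9 + 4 + 4 + 2.25 = 20.5
s = √(20.5/4) = √5.125 ≈ 2.26

s = 2.26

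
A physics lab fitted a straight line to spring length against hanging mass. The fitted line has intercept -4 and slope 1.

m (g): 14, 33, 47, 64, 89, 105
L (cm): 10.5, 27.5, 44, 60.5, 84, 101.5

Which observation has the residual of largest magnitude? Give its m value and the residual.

m=14: L̂ = -4 + 14 = 10; r = 10.5 − 10 = 0.5
m=33: L̂ = -4 + 33 = 29; r = 27.5 − 29 = -1.5
m=47: L̂ = -4 + 47 = 43; r = 44 − 43 = 1
m=64: L̂ = -4 + 64 = 60; r = 60.5 − 60 = 0.5
m=89: L̂ = -4 + 89 = 85; r = 84 − 85 = -1
m=105: L̂ = -4 + 105 = 101; r = 101.5 − 101 = 0.5
Largest |r| is 1.5 at m = 33, residual -1.5.

m = 33, r = -1.5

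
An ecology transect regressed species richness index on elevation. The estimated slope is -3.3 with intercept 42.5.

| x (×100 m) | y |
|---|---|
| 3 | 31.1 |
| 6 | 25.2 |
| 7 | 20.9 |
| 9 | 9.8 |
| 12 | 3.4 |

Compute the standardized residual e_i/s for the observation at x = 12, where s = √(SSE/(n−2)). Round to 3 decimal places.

0.194

x=3: ŷ = 42.5 − 3.3·3 = 32.6; e = 31.1 − 32.6 = -1.5
x=6: ŷ = 42.5 − 3.3·6 = 22.7; e = 25.2 − 22.7 = 2.5
x=7: ŷ = 42.5 − 3.3·7 = 19.4; e = 20.9 − 19.4 = 1.5
x=9: ŷ = 42.5 − 3.3·9 = 12.8; e = 9.8 − 12.8 = -3
x=12: ŷ = 42.5 − 3.3·12 = 2.9; e = 3.4 − 2.9 = 0.5
SSE = 2.25 + 6.25 + 2.25 + 9 + 0.25 = 20
s = √(20/3) = 2.58199
e/s = 0.5 / 2.58199 = 0.194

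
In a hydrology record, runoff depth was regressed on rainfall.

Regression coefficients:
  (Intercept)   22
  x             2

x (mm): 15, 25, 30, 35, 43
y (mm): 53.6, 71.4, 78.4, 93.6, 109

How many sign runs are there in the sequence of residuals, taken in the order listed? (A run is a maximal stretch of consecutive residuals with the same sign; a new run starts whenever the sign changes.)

x=15: ŷ = 22 + 2·15 = 52; r = 53.6 − 52 = 1.6
x=25: ŷ = 22 + 2·25 = 72; r = 71.4 − 72 = -0.6
x=30: ŷ = 22 + 2·30 = 82; r = 78.4 − 82 = -3.6
x=35: ŷ = 22 + 2·35 = 92; r = 93.6 − 92 = 1.6
x=43: ŷ = 22 + 2·43 = 108; r = 109 − 108 = 1
Signs: + − − + +
Runs: +×1, −×2, +×2 → 3

3 runs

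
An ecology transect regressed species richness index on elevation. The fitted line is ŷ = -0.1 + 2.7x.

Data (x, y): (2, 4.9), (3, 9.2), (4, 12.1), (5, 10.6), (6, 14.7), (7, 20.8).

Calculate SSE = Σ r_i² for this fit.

x=2: ŷ = -0.1 + 2.7·2 = 5.3; r = 4.9 − 5.3 = -0.4
x=3: ŷ = -0.1 + 2.7·3 = 8; r = 9.2 − 8 = 1.2
x=4: ŷ = -0.1 + 2.7·4 = 10.7; r = 12.1 − 10.7 = 1.4
x=5: ŷ = -0.1 + 2.7·5 = 13.4; r = 10.6 − 13.4 = -2.8
x=6: ŷ = -0.1 + 2.7·6 = 16.1; r = 14.7 − 16.1 = -1.4
x=7: ŷ = -0.1 + 2.7·7 = 18.8; r = 20.8 − 18.8 = 2
SSE = 0.16 + 1.44 + 1.96 + 7.84 + 1.96 + 4 = 17.36

SSE = 17.36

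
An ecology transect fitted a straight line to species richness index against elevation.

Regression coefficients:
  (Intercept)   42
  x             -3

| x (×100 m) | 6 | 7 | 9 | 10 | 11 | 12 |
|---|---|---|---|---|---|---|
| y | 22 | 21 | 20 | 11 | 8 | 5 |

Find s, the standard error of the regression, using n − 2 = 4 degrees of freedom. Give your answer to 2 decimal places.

s = 2.83

x=6: ŷ = 42 − 3·6 = 24; e = 22 − 24 = -2
x=7: ŷ = 42 − 3·7 = 21; e = 21 − 21 = 0
x=9: ŷ = 42 − 3·9 = 15; e = 20 − 15 = 5
x=10: ŷ = 42 − 3·10 = 12; e = 11 − 12 = -1
x=11: ŷ = 42 − 3·11 = 9; e = 8 − 9 = -1
x=12: ŷ = 42 − 3·12 = 6; e = 5 − 6 = -1
SSE = 4 + 0 + 25 + 1 + 1 + 1 = 32
s = √(32/4) = √8 ≈ 2.83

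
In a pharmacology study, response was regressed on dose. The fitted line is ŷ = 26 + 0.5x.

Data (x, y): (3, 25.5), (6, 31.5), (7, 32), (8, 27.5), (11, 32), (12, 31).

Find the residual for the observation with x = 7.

ŷ = 26 + 0.5·7 = 29.5
e = 32 − 29.5 = 2.5

e = 2.5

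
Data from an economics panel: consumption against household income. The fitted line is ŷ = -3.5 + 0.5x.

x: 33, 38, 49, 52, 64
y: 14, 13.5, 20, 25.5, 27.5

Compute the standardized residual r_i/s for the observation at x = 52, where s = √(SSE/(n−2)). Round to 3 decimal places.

x=33: ŷ = -3.5 + 0.5·33 = 13; r = 14 − 13 = 1
x=38: ŷ = -3.5 + 0.5·38 = 15.5; r = 13.5 − 15.5 = -2
x=49: ŷ = -3.5 + 0.5·49 = 21; r = 20 − 21 = -1
x=52: ŷ = -3.5 + 0.5·52 = 22.5; r = 25.5 − 22.5 = 3
x=64: ŷ = -3.5 + 0.5·64 = 28.5; r = 27.5 − 28.5 = -1
SSE = 1 + 4 + 1 + 9 + 1 = 16
s = √(16/3) = 2.3094
r/s = 3 / 2.3094 = 1.299

1.299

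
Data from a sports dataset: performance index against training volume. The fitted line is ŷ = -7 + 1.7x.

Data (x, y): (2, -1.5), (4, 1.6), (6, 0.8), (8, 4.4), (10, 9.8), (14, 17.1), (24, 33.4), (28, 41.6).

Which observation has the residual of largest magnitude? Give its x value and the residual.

x = 6, r = -2.4

x=2: ŷ = -7 + 1.7·2 = -3.6; r = -1.5 − (-3.6) = 2.1
x=4: ŷ = -7 + 1.7·4 = -0.2; r = 1.6 − (-0.2) = 1.8
x=6: ŷ = -7 + 1.7·6 = 3.2; r = 0.8 − 3.2 = -2.4
x=8: ŷ = -7 + 1.7·8 = 6.6; r = 4.4 − 6.6 = -2.2
x=10: ŷ = -7 + 1.7·10 = 10; r = 9.8 − 10 = -0.2
x=14: ŷ = -7 + 1.7·14 = 16.8; r = 17.1 − 16.8 = 0.3
x=24: ŷ = -7 + 1.7·24 = 33.8; r = 33.4 − 33.8 = -0.4
x=28: ŷ = -7 + 1.7·28 = 40.6; r = 41.6 − 40.6 = 1
Largest |r| is 2.4 at x = 6, residual -2.4.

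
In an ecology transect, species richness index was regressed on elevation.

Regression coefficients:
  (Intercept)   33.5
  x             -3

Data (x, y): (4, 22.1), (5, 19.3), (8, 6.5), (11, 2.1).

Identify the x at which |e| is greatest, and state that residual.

x=4: ŷ = 33.5 − 3·4 = 21.5; e = 22.1 − 21.5 = 0.6
x=5: ŷ = 33.5 − 3·5 = 18.5; e = 19.3 − 18.5 = 0.8
x=8: ŷ = 33.5 − 3·8 = 9.5; e = 6.5 − 9.5 = -3
x=11: ŷ = 33.5 − 3·11 = 0.5; e = 2.1 − 0.5 = 1.6
Largest |e| is 3 at x = 8, residual -3.

x = 8, e = -3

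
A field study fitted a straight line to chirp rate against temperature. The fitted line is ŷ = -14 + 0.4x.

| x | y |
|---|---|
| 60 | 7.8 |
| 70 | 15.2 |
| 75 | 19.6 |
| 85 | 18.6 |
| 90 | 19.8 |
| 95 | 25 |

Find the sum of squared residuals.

x=60: ŷ = -14 + 0.4·60 = 10; e = 7.8 − 10 = -2.2
x=70: ŷ = -14 + 0.4·70 = 14; e = 15.2 − 14 = 1.2
x=75: ŷ = -14 + 0.4·75 = 16; e = 19.6 − 16 = 3.6
x=85: ŷ = -14 + 0.4·85 = 20; e = 18.6 − 20 = -1.4
x=90: ŷ = -14 + 0.4·90 = 22; e = 19.8 − 22 = -2.2
x=95: ŷ = -14 + 0.4·95 = 24; e = 25 − 24 = 1
SSE = 4.84 + 1.44 + 12.96 + 1.96 + 4.84 + 1 = 27.04

SSE = 27.04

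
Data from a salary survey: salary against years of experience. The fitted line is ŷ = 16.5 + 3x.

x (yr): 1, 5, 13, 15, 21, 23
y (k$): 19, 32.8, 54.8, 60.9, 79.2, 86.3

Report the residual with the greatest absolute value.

x=1: ŷ = 16.5 + 3·1 = 19.5; e = 19 − 19.5 = -0.5
x=5: ŷ = 16.5 + 3·5 = 31.5; e = 32.8 − 31.5 = 1.3
x=13: ŷ = 16.5 + 3·13 = 55.5; e = 54.8 − 55.5 = -0.7
x=15: ŷ = 16.5 + 3·15 = 61.5; e = 60.9 − 61.5 = -0.6
x=21: ŷ = 16.5 + 3·21 = 79.5; e = 79.2 − 79.5 = -0.3
x=23: ŷ = 16.5 + 3·23 = 85.5; e = 86.3 − 85.5 = 0.8
Largest |e| is 1.3 at x = 5, residual 1.3.

e = 1.3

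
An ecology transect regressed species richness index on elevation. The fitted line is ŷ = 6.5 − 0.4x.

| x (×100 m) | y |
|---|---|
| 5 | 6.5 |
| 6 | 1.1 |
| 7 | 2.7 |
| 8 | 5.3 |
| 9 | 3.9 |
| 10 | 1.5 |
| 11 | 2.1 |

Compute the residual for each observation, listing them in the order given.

2, -3, -1, 2, 1, -1, 0

x=5: ŷ = 6.5 − 0.4·5 = 4.5; r = 6.5 − 4.5 = 2
x=6: ŷ = 6.5 − 0.4·6 = 4.1; r = 1.1 − 4.1 = -3
x=7: ŷ = 6.5 − 0.4·7 = 3.7; r = 2.7 − 3.7 = -1
x=8: ŷ = 6.5 − 0.4·8 = 3.3; r = 5.3 − 3.3 = 2
x=9: ŷ = 6.5 − 0.4·9 = 2.9; r = 3.9 − 2.9 = 1
x=10: ŷ = 6.5 − 0.4·10 = 2.5; r = 1.5 − 2.5 = -1
x=11: ŷ = 6.5 − 0.4·11 = 2.1; r = 2.1 − 2.1 = 0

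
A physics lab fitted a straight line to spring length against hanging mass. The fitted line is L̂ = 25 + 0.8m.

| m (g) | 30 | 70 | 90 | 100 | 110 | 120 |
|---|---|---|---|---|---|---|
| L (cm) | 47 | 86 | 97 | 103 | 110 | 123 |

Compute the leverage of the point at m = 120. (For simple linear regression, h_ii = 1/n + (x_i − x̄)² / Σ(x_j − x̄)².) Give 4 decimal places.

m̄ = (30 + 70 + 90 + 100 + 110 + 120)/6 = 86.6667
Σ(m − m̄)² = 3211.11 + 277.778 + 11.1111 + 177.778 + 544.444 + 1111.11 = 5333.33
h = 1/6 + (33.3333)²/5333.33 = 0.166667 + 0.208333 = 0.3750

h = 0.3750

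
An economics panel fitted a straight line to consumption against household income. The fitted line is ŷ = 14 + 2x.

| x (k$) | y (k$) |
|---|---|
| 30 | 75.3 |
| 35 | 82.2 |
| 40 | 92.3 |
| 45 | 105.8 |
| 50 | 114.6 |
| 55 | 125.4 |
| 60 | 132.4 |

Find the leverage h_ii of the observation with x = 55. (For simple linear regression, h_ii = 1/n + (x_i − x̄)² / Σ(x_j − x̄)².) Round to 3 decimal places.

x̄ = (30 + 35 + 40 + 45 + 50 + 55 + 60)/7 = 45
Σ(x − x̄)² = 225 + 100 + 25 + 0 + 25 + 100 + 225 = 700
h = 1/7 + (10)²/700 = 0.142857 + 0.142857 = 0.286

h = 0.286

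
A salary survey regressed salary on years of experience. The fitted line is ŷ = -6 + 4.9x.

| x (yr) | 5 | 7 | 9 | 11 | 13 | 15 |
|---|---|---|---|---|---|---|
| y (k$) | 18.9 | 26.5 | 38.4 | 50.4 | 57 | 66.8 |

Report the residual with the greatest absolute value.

x=5: ŷ = -6 + 4.9·5 = 18.5; e = 18.9 − 18.5 = 0.4
x=7: ŷ = -6 + 4.9·7 = 28.3; e = 26.5 − 28.3 = -1.8
x=9: ŷ = -6 + 4.9·9 = 38.1; e = 38.4 − 38.1 = 0.3
x=11: ŷ = -6 + 4.9·11 = 47.9; e = 50.4 − 47.9 = 2.5
x=13: ŷ = -6 + 4.9·13 = 57.7; e = 57 − 57.7 = -0.7
x=15: ŷ = -6 + 4.9·15 = 67.5; e = 66.8 − 67.5 = -0.7
Largest |e| is 2.5 at x = 11, residual 2.5.

e = 2.5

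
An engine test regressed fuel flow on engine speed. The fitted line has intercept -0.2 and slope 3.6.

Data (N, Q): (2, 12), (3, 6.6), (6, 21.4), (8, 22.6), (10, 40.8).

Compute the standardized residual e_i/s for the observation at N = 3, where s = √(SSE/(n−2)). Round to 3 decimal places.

N=2: ŷ = -0.2 + 3.6·2 = 7; e = 12 − 7 = 5
N=3: ŷ = -0.2 + 3.6·3 = 10.6; e = 6.6 − 10.6 = -4
N=6: ŷ = -0.2 + 3.6·6 = 21.4; e = 21.4 − 21.4 = 0
N=8: ŷ = -0.2 + 3.6·8 = 28.6; e = 22.6 − 28.6 = -6
N=10: ŷ = -0.2 + 3.6·10 = 35.8; e = 40.8 − 35.8 = 5
SSE = 25 + 16 + 0 + 36 + 25 = 102
s = √(102/3) = 5.83095
e/s = -4 / 5.83095 = -0.686

-0.686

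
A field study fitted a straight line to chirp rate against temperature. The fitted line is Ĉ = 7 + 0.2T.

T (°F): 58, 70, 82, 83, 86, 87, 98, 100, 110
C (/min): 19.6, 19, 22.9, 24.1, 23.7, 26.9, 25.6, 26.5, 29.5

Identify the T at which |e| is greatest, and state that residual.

T = 87, e = 2.5

T=58: Ĉ = 7 + 0.2·58 = 18.6; e = 19.6 − 18.6 = 1
T=70: Ĉ = 7 + 0.2·70 = 21; e = 19 − 21 = -2
T=82: Ĉ = 7 + 0.2·82 = 23.4; e = 22.9 − 23.4 = -0.5
T=83: Ĉ = 7 + 0.2·83 = 23.6; e = 24.1 − 23.6 = 0.5
T=86: Ĉ = 7 + 0.2·86 = 24.2; e = 23.7 − 24.2 = -0.5
T=87: Ĉ = 7 + 0.2·87 = 24.4; e = 26.9 − 24.4 = 2.5
T=98: Ĉ = 7 + 0.2·98 = 26.6; e = 25.6 − 26.6 = -1
T=100: Ĉ = 7 + 0.2·100 = 27; e = 26.5 − 27 = -0.5
T=110: Ĉ = 7 + 0.2·110 = 29; e = 29.5 − 29 = 0.5
Largest |e| is 2.5 at T = 87, residual 2.5.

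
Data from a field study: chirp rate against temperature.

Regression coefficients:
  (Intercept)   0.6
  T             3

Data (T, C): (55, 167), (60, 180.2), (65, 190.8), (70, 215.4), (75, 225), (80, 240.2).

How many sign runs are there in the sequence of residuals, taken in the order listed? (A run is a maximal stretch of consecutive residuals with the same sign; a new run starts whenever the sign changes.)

4 runs

T=55: Ĉ = 0.6 + 3·55 = 165.6; e = 167 − 165.6 = 1.4
T=60: Ĉ = 0.6 + 3·60 = 180.6; e = 180.2 − 180.6 = -0.4
T=65: Ĉ = 0.6 + 3·65 = 195.6; e = 190.8 − 195.6 = -4.8
T=70: Ĉ = 0.6 + 3·70 = 210.6; e = 215.4 − 210.6 = 4.8
T=75: Ĉ = 0.6 + 3·75 = 225.6; e = 225 − 225.6 = -0.6
T=80: Ĉ = 0.6 + 3·80 = 240.6; e = 240.2 − 240.6 = -0.4
Signs: + − − + − −
Runs: +×1, −×2, +×1, −×2 → 4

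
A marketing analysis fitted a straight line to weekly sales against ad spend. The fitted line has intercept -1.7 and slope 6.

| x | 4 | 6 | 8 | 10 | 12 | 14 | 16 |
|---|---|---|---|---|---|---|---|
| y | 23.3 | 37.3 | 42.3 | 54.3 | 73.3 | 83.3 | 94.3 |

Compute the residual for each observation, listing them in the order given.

1, 3, -4, -4, 3, 1, 0

x=4: ŷ = -1.7 + 6·4 = 22.3; e = 23.3 − 22.3 = 1
x=6: ŷ = -1.7 + 6·6 = 34.3; e = 37.3 − 34.3 = 3
x=8: ŷ = -1.7 + 6·8 = 46.3; e = 42.3 − 46.3 = -4
x=10: ŷ = -1.7 + 6·10 = 58.3; e = 54.3 − 58.3 = -4
x=12: ŷ = -1.7 + 6·12 = 70.3; e = 73.3 − 70.3 = 3
x=14: ŷ = -1.7 + 6·14 = 82.3; e = 83.3 − 82.3 = 1
x=16: ŷ = -1.7 + 6·16 = 94.3; e = 94.3 − 94.3 = 0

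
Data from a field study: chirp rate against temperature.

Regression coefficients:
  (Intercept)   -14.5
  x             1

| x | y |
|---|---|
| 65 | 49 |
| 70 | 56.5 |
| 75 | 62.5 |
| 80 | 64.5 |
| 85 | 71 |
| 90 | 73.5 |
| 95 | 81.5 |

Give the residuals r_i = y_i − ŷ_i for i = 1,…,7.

x=65: ŷ = -14.5 + 65 = 50.5; r = 49 − 50.5 = -1.5
x=70: ŷ = -14.5 + 70 = 55.5; r = 56.5 − 55.5 = 1
x=75: ŷ = -14.5 + 75 = 60.5; r = 62.5 − 60.5 = 2
x=80: ŷ = -14.5 + 80 = 65.5; r = 64.5 − 65.5 = -1
x=85: ŷ = -14.5 + 85 = 70.5; r = 71 − 70.5 = 0.5
x=90: ŷ = -14.5 + 90 = 75.5; r = 73.5 − 75.5 = -2
x=95: ŷ = -14.5 + 95 = 80.5; r = 81.5 − 80.5 = 1

-1.5, 1, 2, -1, 0.5, -2, 1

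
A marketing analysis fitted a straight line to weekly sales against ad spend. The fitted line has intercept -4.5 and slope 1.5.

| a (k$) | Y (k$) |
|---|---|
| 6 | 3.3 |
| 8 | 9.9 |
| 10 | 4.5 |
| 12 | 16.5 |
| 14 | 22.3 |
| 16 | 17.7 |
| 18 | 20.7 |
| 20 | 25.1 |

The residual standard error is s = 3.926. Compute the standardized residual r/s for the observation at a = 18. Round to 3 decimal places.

-0.458

ŷ = -4.5 + 1.5·18 = 22.5
r = 20.7 − 22.5 = -1.8
r/s = -1.8 / 3.926 = -0.458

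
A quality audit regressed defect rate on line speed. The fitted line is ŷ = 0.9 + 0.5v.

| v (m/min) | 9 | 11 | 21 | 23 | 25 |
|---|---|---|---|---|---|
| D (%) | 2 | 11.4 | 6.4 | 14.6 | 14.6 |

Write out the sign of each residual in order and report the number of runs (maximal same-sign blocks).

v=9: ŷ = 0.9 + 0.5·9 = 5.4; r = 2 − 5.4 = -3.4
v=11: ŷ = 0.9 + 0.5·11 = 6.4; r = 11.4 − 6.4 = 5
v=21: ŷ = 0.9 + 0.5·21 = 11.4; r = 6.4 − 11.4 = -5
v=23: ŷ = 0.9 + 0.5·23 = 12.4; r = 14.6 − 12.4 = 2.2
v=25: ŷ = 0.9 + 0.5·25 = 13.4; r = 14.6 − 13.4 = 1.2
Signs: − + − + +
Runs: −×1, +×1, −×1, +×2 → 4

4 runs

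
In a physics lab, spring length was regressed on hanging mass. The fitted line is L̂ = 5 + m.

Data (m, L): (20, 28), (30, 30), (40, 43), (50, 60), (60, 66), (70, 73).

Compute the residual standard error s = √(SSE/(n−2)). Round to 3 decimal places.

m=20: L̂ = 5 + 20 = 25; r = 28 − 25 = 3
m=30: L̂ = 5 + 30 = 35; r = 30 − 35 = -5
m=40: L̂ = 5 + 40 = 45; r = 43 − 45 = -2
m=50: L̂ = 5 + 50 = 55; r = 60 − 55 = 5
m=60: L̂ = 5 + 60 = 65; r = 66 − 65 = 1
m=70: L̂ = 5 + 70 = 75; r = 73 − 75 = -2
SSE = 9 + 25 + 4 + 25 + 1 + 4 = 68
s = √(68/4) = √17 ≈ 4.123

s = 4.123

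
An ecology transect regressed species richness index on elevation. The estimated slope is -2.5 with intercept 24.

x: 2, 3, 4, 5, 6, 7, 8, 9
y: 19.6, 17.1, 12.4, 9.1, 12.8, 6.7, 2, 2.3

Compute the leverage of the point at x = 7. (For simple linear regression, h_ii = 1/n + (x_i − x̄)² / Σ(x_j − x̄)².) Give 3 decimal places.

x̄ = (2 + 3 + 4 + 5 + 6 + 7 + 8 + 9)/8 = 5.5
Σ(x − x̄)² = 12.25 + 6.25 + 2.25 + 0.25 + 0.25 + 2.25 + 6.25 + 12.25 = 42
h = 1/8 + (1.5)²/42 = 0.125 + 0.0535714 = 0.179

h = 0.179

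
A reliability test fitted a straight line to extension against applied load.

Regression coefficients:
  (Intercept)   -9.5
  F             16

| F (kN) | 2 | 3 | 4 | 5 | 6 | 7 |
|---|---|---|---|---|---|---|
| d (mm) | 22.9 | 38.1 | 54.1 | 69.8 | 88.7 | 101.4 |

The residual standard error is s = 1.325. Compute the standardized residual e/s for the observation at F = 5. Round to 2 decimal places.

-0.53

ŷ = -9.5 + 16·5 = 70.5
e = 69.8 − 70.5 = -0.7
e/s = -0.7 / 1.325 = -0.53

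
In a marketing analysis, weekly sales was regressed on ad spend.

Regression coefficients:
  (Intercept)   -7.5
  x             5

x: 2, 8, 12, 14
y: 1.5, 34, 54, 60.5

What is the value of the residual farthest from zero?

e = -2

x=2: ŷ = -7.5 + 5·2 = 2.5; e = 1.5 − 2.5 = -1
x=8: ŷ = -7.5 + 5·8 = 32.5; e = 34 − 32.5 = 1.5
x=12: ŷ = -7.5 + 5·12 = 52.5; e = 54 − 52.5 = 1.5
x=14: ŷ = -7.5 + 5·14 = 62.5; e = 60.5 − 62.5 = -2
Largest |e| is 2 at x = 14, residual -2.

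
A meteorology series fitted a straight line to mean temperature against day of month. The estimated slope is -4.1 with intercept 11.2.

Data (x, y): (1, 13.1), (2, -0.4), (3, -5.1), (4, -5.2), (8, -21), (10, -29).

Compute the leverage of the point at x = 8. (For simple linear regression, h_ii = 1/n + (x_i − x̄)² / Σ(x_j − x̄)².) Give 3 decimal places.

x̄ = (1 + 2 + 3 + 4 + 8 + 10)/6 = 4.66667
Σ(x − x̄)² = 13.4444 + 7.11111 + 2.77778 + 0.444444 + 11.1111 + 28.4444 = 63.3333
h = 1/6 + (3.33333)²/63.3333 = 0.166667 + 0.175439 = 0.342

h = 0.342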